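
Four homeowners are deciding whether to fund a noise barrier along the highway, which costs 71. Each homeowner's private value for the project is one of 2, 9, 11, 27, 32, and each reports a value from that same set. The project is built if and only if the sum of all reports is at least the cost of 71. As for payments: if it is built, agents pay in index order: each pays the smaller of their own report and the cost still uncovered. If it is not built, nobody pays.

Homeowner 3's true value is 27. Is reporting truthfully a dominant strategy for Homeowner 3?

Consider the case where Homeowner 1 reports 2, Homeowner 2 reports 27 and Homeowner 4 reports 32.
Truthful report 27: project built, pays 27, utility 27 - 27 = 0.
Report 11 instead: project built, pays 11, utility 27 - 11 = 16.
Since 16 > 0, reporting 11 is strictly better here, so truthful reporting is not dominant.

No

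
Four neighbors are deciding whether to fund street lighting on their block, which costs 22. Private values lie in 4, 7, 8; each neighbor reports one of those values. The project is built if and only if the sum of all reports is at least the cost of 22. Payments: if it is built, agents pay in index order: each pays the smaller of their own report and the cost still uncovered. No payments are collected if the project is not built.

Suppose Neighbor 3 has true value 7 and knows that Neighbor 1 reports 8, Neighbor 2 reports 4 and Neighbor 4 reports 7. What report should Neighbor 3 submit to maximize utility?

4

Report 4: project built, pays 4, utility 7 - 4 = 3.
Report 7: project built, pays 7, utility 7 - 7 = 0.
Report 8: project built, pays 8, utility 7 - 8 = -1.
The best choice is 4 with utility 3.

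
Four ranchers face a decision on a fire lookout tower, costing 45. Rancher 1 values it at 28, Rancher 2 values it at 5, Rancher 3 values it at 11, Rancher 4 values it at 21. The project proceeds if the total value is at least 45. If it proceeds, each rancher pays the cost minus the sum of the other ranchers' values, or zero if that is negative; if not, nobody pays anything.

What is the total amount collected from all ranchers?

9

Total value 65 ≥ cost 45, so it is built.
Rancher 1: others sum to 37; max(0, 45 - 37) = 8.
Rancher 2: others sum to 60; max(0, 45 - 60) = 0.
Rancher 3: others sum to 54; max(0, 45 - 54) = 0.
Rancher 4: others sum to 44; max(0, 45 - 44) = 1.
Total collected = 8 + 0 + 0 + 1 = 9.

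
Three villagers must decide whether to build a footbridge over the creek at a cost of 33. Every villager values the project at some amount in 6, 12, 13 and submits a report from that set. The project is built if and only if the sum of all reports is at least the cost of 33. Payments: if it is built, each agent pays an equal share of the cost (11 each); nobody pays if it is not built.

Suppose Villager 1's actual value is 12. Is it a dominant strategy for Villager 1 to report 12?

Yes

Check each profile of the others' reports and compare truth against every alternative report.
Others report (12, 12): truth gives 1, best alternative gives 1.
Others report (12, 13): truth gives 1, best alternative gives 1.
Others report (13, 12): truth gives 1, best alternative gives 1.
Others report (13, 13): truth gives 1, best alternative gives 1.
Others report (6, 6): truth gives 0, best alternative gives 0.
Others report (6, 12): truth gives 0, best alternative gives 0.
(Remaining 3 profiles checked similarly; truth is weakly best in each.)
In every case the truthful report is at least as good as any alternative, so it is a dominant strategy.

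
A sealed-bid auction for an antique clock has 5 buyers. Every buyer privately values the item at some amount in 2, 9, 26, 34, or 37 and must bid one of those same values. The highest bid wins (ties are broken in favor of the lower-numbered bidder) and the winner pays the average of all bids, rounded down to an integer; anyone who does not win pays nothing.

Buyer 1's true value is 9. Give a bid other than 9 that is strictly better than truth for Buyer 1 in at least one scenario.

2

Suppose Buyer 2 bids 2, Buyer 3 bids 2, Buyer 4 bids 2 and Buyer 5 bids 2.
Bid 9: wins, pays 3, utility 9 - 3 = 6.
Bid 2: wins, pays 2, utility 9 - 2 = 7.
So bidding 2 beats truth here (7 > 6).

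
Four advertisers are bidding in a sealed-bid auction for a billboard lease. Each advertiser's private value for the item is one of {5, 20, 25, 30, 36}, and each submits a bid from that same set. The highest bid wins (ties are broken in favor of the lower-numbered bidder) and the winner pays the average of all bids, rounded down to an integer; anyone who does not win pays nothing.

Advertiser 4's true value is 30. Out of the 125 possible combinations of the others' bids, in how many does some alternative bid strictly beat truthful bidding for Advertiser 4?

Others bid (5, 5, 5): truth gives 19; bid 20 gives 22 > 19. Violating.
Others bid (5, 5, 20): truth gives 15; bid 25 gives 17 > 15. Violating.
Others bid (5, 5, 30): truth gives 0; bid 36 gives 11 > 0. Violating.
Others bid (5, 20, 5): truth gives 15; bid 25 gives 17 > 15. Violating.
Others bid (5, 5, 25): truth gives 14; no alternative beats it.
Others bid (5, 5, 36): truth gives 0; no alternative beats it.
(Checking all 125 profiles: 41 have a profitable deviation, 84 do not.)

41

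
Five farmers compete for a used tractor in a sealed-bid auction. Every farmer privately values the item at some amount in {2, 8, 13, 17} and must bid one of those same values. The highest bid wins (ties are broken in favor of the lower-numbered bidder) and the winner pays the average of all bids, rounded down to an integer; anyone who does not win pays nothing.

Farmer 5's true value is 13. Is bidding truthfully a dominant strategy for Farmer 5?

Consider the case where Farmer 1 bids 2, Farmer 2 bids 2, Farmer 3 bids 2 and Farmer 4 bids 2.
Truthful bid 13: wins, pays 4, utility 13 - 4 = 9.
Bid 8 instead: wins, pays 3, utility 13 - 3 = 10.
Since 10 > 9, bidding 8 is strictly better here, so truthful bidding is not dominant.

No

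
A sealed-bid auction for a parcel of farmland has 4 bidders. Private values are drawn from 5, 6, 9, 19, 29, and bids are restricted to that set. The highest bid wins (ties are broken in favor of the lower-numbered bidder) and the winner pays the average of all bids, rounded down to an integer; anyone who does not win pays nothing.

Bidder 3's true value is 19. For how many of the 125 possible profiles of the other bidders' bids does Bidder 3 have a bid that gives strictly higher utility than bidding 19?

44

Others bid (5, 5, 5): truth gives 11; bid 6 gives 14 > 11. Violating.
Others bid (5, 5, 6): truth gives 11; bid 6 gives 14 > 11. Violating.
Others bid (5, 5, 9): truth gives 10; bid 9 gives 12 > 10. Violating.
Others bid (5, 5, 29): truth gives 0; bid 29 gives 2 > 0. Violating.
Others bid (5, 5, 19): truth gives 7; no alternative beats it.
Others bid (5, 6, 19): truth gives 7; no alternative beats it.
(Checking all 125 profiles: 44 have a profitable deviation, 81 do not.)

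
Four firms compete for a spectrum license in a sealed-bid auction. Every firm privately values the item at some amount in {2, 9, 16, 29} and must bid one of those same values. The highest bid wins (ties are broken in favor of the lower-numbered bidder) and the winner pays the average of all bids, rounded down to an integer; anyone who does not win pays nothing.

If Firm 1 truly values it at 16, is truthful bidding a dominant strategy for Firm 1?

No

Consider the case where Firm 2 bids 2, Firm 3 bids 2 and Firm 4 bids 2.
Truthful bid 16: wins, pays 5, utility 16 - 5 = 11.
Bid 2 instead: wins, pays 2, utility 16 - 2 = 14.
Since 14 > 11, bidding 2 is strictly better here, so truthful bidding is not dominant.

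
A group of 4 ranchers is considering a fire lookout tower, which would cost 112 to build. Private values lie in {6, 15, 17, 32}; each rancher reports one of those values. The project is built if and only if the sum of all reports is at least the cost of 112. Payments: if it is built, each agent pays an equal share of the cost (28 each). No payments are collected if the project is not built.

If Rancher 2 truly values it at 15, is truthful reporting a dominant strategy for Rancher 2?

Check each profile of the others' reports and compare truth against every alternative report.
Others report (6, 6, 6): truth gives 0, best alternative gives 0.
Others report (6, 6, 15): truth gives 0, best alternative gives 0.
Others report (6, 6, 17): truth gives 0, best alternative gives 0.
Others report (6, 6, 32): truth gives 0, best alternative gives 0.
Others report (6, 15, 6): truth gives 0, best alternative gives 0.
Others report (6, 15, 15): truth gives 0, best alternative gives 0.
(Remaining 58 profiles checked similarly; truth is weakly best in each.)
In every case the truthful report is at least as good as any alternative, so it is a dominant strategy.

Yes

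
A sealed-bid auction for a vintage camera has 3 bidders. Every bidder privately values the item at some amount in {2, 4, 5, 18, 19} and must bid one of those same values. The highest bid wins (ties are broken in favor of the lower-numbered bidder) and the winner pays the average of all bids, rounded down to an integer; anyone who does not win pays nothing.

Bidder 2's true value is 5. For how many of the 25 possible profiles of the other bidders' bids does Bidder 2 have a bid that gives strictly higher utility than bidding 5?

1

Others bid (2, 2): truth gives 2; bid 4 gives 3 > 2. Violating.
Others bid (2, 4): truth gives 2; no alternative beats it.
Others bid (2, 5): truth gives 1; no alternative beats it.
(Checking all 25 profiles: 1 has a profitable deviation, 24 do not.)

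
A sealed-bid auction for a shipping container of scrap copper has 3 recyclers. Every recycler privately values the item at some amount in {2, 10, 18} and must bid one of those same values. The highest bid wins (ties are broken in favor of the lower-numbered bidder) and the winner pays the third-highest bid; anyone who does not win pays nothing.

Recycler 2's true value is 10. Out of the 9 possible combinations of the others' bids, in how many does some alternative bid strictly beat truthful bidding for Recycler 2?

2

Others bid (2, 18): truth gives 0; bid 18 gives 8 > 0. Violating.
Others bid (10, 2): truth gives 0; bid 18 gives 8 > 0. Violating.
Others bid (2, 2): truth gives 8; no alternative beats it.
Others bid (2, 10): truth gives 8; no alternative beats it.
(Checking all 9 profiles: 2 have a profitable deviation, 7 do not.)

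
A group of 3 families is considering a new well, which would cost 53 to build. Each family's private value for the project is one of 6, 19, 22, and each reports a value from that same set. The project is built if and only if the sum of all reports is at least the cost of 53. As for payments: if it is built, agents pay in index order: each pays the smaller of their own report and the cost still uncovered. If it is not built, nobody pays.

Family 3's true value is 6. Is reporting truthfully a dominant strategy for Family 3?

Yes

Check each profile of the others' reports and compare truth against every alternative report.
Others report (19, 19): truth gives 0, best alternative gives -9.
Others report (19, 22): truth gives 0, best alternative gives -6.
Others report (22, 19): truth gives 0, best alternative gives -6.
Others report (22, 22): truth gives 0, best alternative gives -3.
Others report (6, 6): truth gives 0, best alternative gives 0.
Others report (6, 19): truth gives 0, best alternative gives 0.
(Remaining 3 profiles checked similarly; truth is weakly best in each.)
In every case the truthful report is at least as good as any alternative, so it is a dominant strategy.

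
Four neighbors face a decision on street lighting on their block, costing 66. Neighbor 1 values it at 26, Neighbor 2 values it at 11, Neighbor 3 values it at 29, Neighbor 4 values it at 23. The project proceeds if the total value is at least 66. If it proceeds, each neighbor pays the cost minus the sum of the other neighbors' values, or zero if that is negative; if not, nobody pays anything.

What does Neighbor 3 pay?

Total value 89 ≥ cost 66, so the project is built.
The other neighbors' values sum to 60.
Cost minus that sum is 66 - 60 = 6.

6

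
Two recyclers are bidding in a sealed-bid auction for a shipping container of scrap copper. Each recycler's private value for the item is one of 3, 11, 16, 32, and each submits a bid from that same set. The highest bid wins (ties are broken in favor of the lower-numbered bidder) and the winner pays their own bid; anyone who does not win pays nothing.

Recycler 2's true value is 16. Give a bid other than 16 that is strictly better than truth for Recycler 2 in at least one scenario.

11

Suppose Recycler 1 bids 3.
Bid 16: wins, pays 16, utility 16 - 16 = 0.
Bid 11: wins, pays 11, utility 16 - 11 = 5.
So bidding 11 beats truth here (5 > 0).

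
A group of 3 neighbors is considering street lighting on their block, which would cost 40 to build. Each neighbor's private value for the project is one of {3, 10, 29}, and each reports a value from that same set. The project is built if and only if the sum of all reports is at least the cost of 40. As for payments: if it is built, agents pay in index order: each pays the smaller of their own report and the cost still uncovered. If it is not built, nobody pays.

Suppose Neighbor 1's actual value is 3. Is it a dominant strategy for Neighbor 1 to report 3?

Check each profile of the others' reports and compare truth against every alternative report.
Others report (3, 29): truth gives 0, best alternative gives -7.
Others report (10, 29): truth gives 0, best alternative gives -7.
Others report (29, 3): truth gives 0, best alternative gives -7.
Others report (29, 10): truth gives 0, best alternative gives -7.
Others report (29, 29): truth gives 0, best alternative gives -7.
Others report (3, 3): truth gives 0, best alternative gives 0.
(Remaining 3 profiles checked similarly; truth is weakly best in each.)
In every case the truthful report is at least as good as any alternative, so it is a dominant strategy.

Yes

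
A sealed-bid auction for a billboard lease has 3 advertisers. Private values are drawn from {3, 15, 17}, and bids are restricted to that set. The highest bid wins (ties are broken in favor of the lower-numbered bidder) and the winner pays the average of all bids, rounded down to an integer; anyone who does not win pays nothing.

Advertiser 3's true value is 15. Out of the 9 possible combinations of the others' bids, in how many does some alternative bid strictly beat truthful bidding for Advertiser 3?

2

Others bid (3, 15): truth gives 0; bid 17 gives 4 > 0. Violating.
Others bid (15, 3): truth gives 0; bid 17 gives 4 > 0. Violating.
Others bid (3, 3): truth gives 8; no alternative beats it.
Others bid (3, 17): truth gives 0; no alternative beats it.
(Checking all 9 profiles: 2 have a profitable deviation, 7 do not.)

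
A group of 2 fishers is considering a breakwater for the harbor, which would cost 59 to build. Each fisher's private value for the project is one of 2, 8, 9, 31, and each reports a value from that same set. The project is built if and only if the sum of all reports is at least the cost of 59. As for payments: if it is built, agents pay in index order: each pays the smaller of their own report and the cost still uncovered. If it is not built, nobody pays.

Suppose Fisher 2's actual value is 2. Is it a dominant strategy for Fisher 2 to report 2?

Yes

Check each profile of the others' reports and compare truth against every alternative report.
Others report (2): truth gives 0, best alternative gives 0.
Others report (8): truth gives 0, best alternative gives 0.
Others report (9): truth gives 0, best alternative gives 0.
Others report (31): truth gives 0, best alternative gives 0.
In every case the truthful report is at least as good as any alternative, so it is a dominant strategy.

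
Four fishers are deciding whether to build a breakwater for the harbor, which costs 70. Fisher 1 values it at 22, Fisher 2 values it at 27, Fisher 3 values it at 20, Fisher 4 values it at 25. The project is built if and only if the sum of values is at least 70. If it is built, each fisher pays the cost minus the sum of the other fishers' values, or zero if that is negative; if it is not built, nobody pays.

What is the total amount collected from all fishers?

4

Total value 94 ≥ cost 70, so it is built.
Fisher 1: others sum to 72; max(0, 70 - 72) = 0.
Fisher 2: others sum to 67; max(0, 70 - 67) = 3.
Fisher 3: others sum to 74; max(0, 70 - 74) = 0.
Fisher 4: others sum to 69; max(0, 70 - 69) = 1.
Total collected = 0 + 3 + 0 + 1 = 4.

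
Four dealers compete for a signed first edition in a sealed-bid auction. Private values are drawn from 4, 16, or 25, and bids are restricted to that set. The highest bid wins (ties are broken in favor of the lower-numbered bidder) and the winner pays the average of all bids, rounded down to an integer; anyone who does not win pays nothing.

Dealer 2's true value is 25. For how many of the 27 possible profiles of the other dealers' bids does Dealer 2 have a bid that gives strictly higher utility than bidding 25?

Others bid (4, 4, 4): truth gives 16; bid 16 gives 18 > 16. Violating.
Others bid (4, 4, 16): truth gives 13; bid 16 gives 15 > 13. Violating.
Others bid (4, 16, 4): truth gives 13; bid 16 gives 15 > 13. Violating.
Others bid (4, 16, 16): truth gives 10; bid 16 gives 12 > 10. Violating.
Others bid (4, 4, 25): truth gives 11; no alternative beats it.
Others bid (4, 16, 25): truth gives 8; no alternative beats it.
(Checking all 27 profiles: 4 have a profitable deviation, 23 do not.)

4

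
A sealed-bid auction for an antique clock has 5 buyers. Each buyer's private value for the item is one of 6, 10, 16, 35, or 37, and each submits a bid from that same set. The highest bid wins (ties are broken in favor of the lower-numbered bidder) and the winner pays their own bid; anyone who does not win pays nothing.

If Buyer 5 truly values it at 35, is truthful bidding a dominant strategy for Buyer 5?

Consider the case where Buyer 1 bids 6, Buyer 2 bids 6, Buyer 3 bids 6 and Buyer 4 bids 6.
Truthful bid 35: wins, pays 35, utility 35 - 35 = 0.
Bid 10 instead: wins, pays 10, utility 35 - 10 = 25.
Since 25 > 0, bidding 10 is strictly better here, so truthful bidding is not dominant.

No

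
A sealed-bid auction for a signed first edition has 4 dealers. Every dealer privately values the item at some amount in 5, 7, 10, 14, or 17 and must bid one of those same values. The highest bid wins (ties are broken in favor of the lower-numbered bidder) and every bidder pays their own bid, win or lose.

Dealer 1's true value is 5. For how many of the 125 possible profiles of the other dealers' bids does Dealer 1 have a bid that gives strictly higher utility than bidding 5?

Others bid (5, 5, 7): truth gives -5; bid 7 gives -2 > -5. Violating.
Others bid (5, 7, 5): truth gives -5; bid 7 gives -2 > -5. Violating.
Others bid (5, 7, 7): truth gives -5; bid 7 gives -2 > -5. Violating.
Others bid (7, 5, 5): truth gives -5; bid 7 gives -2 > -5. Violating.
Others bid (5, 5, 5): truth gives 0; no alternative beats it.
Others bid (5, 5, 10): truth gives -5; no alternative beats it.
(Checking all 125 profiles: 7 have a profitable deviation, 118 do not.)

7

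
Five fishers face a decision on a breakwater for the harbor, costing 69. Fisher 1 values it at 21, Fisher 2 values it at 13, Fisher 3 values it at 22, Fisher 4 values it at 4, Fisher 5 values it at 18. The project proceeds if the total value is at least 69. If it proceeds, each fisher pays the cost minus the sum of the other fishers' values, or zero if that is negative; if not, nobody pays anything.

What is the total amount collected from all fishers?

38

Total value 78 ≥ cost 69, so it is built.
Fisher 1: others sum to 57; max(0, 69 - 57) = 12.
Fisher 2: others sum to 65; max(0, 69 - 65) = 4.
Fisher 3: others sum to 56; max(0, 69 - 56) = 13.
Fisher 4: others sum to 74; max(0, 69 - 74) = 0.
Fisher 5: others sum to 60; max(0, 69 - 60) = 9.
Total collected = 12 + 4 + 13 + 0 + 9 = 38.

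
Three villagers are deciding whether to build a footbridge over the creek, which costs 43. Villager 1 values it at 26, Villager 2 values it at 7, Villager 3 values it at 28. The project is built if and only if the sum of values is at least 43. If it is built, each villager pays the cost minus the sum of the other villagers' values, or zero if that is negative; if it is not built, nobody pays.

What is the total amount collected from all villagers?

Total value 61 ≥ cost 43, so it is built.
Villager 1: others sum to 35; max(0, 43 - 35) = 8.
Villager 2: others sum to 54; max(0, 43 - 54) = 0.
Villager 3: others sum to 33; max(0, 43 - 33) = 10.
Total collected = 8 + 0 + 10 = 18.

18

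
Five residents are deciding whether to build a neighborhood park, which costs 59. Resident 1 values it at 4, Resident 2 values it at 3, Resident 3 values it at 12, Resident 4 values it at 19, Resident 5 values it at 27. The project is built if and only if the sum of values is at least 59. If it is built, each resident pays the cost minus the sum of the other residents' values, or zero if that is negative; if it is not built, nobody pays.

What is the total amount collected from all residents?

Total value 65 ≥ cost 59, so it is built.
Resident 1: others sum to 61; max(0, 59 - 61) = 0.
Resident 2: others sum to 62; max(0, 59 - 62) = 0.
Resident 3: others sum to 53; max(0, 59 - 53) = 6.
Resident 4: others sum to 46; max(0, 59 - 46) = 13.
Resident 5: others sum to 38; max(0, 59 - 38) = 21.
Total collected = 0 + 0 + 6 + 13 + 21 = 40.

40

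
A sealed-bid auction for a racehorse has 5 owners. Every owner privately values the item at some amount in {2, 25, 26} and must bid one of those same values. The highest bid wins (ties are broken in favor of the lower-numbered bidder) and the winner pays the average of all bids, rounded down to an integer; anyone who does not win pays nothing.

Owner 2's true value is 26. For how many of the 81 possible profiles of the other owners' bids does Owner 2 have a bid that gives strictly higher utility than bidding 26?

Others bid (2, 2, 25, 25): truth gives 10; bid 25 gives 11 > 10. Violating.
Others bid (2, 25, 2, 25): truth gives 10; bid 25 gives 11 > 10. Violating.
Others bid (2, 25, 25, 2): truth gives 10; bid 25 gives 11 > 10. Violating.
Others bid (2, 2, 2, 2): truth gives 20; no alternative beats it.
Others bid (2, 2, 2, 25): truth gives 15; no alternative beats it.
(Checking all 81 profiles: 3 have a profitable deviation, 78 do not.)

3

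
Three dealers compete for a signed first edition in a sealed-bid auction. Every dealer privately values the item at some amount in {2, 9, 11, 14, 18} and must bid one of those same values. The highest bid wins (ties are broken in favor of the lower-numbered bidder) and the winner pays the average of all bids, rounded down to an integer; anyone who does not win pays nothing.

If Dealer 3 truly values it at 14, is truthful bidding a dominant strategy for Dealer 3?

Consider the case where Dealer 1 bids 2 and Dealer 2 bids 2.
Truthful bid 14: wins, pays 6, utility 14 - 6 = 8.
Bid 9 instead: wins, pays 4, utility 14 - 4 = 10.
Since 10 > 8, bidding 9 is strictly better here, so truthful bidding is not dominant.

No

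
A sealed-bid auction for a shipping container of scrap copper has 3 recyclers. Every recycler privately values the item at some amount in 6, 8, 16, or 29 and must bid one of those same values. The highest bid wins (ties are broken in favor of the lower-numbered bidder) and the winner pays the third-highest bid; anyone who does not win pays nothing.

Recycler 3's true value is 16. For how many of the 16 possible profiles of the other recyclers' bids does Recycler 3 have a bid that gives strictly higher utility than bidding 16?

Others bid (6, 16): truth gives 0; bid 29 gives 10 > 0. Violating.
Others bid (8, 16): truth gives 0; bid 29 gives 8 > 0. Violating.
Others bid (16, 6): truth gives 0; bid 29 gives 10 > 0. Violating.
Others bid (16, 8): truth gives 0; bid 29 gives 8 > 0. Violating.
Others bid (6, 6): truth gives 10; no alternative beats it.
Others bid (6, 8): truth gives 10; no alternative beats it.
(Checking all 16 profiles: 4 have a profitable deviation, 12 do not.)

4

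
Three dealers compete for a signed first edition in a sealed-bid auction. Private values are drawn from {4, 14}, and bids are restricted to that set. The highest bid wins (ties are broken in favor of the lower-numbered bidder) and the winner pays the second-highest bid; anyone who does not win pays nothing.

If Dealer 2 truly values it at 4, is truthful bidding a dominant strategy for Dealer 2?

Check each profile of the others' bids and compare truth against every alternative bid.
Others bid (4, 14): truth gives 0, best alternative gives -10.
Others bid (4, 4): truth gives 0, best alternative gives 0.
Others bid (14, 4): truth gives 0, best alternative gives 0.
Others bid (14, 14): truth gives 0, best alternative gives 0.
In every case the truthful bid is at least as good as any alternative, so it is a dominant strategy.

Yes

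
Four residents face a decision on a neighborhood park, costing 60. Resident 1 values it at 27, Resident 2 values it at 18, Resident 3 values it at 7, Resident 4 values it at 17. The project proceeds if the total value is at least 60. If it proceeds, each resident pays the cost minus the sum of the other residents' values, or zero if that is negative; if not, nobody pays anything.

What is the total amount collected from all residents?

35

Total value 69 ≥ cost 60, so it is built.
Resident 1: others sum to 42; max(0, 60 - 42) = 18.
Resident 2: others sum to 51; max(0, 60 - 51) = 9.
Resident 3: others sum to 62; max(0, 60 - 62) = 0.
Resident 4: others sum to 52; max(0, 60 - 52) = 8.
Total collected = 18 + 9 + 0 + 8 = 35.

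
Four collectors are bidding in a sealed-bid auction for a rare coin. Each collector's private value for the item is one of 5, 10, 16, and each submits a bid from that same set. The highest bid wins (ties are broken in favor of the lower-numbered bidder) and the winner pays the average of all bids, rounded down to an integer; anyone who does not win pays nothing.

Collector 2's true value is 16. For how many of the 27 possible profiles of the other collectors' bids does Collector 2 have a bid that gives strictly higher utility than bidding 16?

Others bid (5, 5, 5): truth gives 9; bid 10 gives 10 > 9. Violating.
Others bid (5, 5, 10): truth gives 7; bid 10 gives 9 > 7. Violating.
Others bid (5, 10, 5): truth gives 7; bid 10 gives 9 > 7. Violating.
Others bid (5, 10, 10): truth gives 6; bid 10 gives 8 > 6. Violating.
Others bid (5, 5, 16): truth gives 6; no alternative beats it.
Others bid (5, 10, 16): truth gives 5; no alternative beats it.
(Checking all 27 profiles: 4 have a profitable deviation, 23 do not.)

4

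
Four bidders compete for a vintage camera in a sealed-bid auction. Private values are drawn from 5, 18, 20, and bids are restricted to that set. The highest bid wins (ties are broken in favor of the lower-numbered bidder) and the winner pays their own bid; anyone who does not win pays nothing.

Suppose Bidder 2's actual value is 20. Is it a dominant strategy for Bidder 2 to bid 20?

Consider the case where Bidder 1 bids 5, Bidder 3 bids 5 and Bidder 4 bids 5.
Truthful bid 20: wins, pays 20, utility 20 - 20 = 0.
Bid 18 instead: wins, pays 18, utility 20 - 18 = 2.
Since 2 > 0, bidding 18 is strictly better here, so truthful bidding is not dominant.

No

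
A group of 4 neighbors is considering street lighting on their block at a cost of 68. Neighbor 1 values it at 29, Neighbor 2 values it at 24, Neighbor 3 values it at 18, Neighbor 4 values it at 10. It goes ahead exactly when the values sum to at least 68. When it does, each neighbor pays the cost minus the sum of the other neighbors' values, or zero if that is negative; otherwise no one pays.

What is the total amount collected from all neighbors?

32

Total value 81 ≥ cost 68, so it is built.
Neighbor 1: others sum to 52; max(0, 68 - 52) = 16.
Neighbor 2: others sum to 57; max(0, 68 - 57) = 11.
Neighbor 3: others sum to 63; max(0, 68 - 63) = 5.
Neighbor 4: others sum to 71; max(0, 68 - 71) = 0.
Total collected = 16 + 11 + 5 + 0 = 32.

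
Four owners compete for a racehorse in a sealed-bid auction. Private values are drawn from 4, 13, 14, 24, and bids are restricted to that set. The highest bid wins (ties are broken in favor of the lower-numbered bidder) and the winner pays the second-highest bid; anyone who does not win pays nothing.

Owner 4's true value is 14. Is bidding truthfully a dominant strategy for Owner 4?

Check each profile of the others' bids and compare truth against every alternative bid.
Others bid (4, 4, 4): truth gives 10, best alternative gives 10.
Others bid (4, 4, 13): truth gives 1, best alternative gives 1.
Others bid (4, 13, 4): truth gives 1, best alternative gives 1.
Others bid (4, 13, 13): truth gives 1, best alternative gives 1.
Others bid (13, 4, 4): truth gives 1, best alternative gives 1.
Others bid (13, 4, 13): truth gives 1, best alternative gives 1.
(Remaining 58 profiles checked similarly; truth is weakly best in each.)
In every case the truthful bid is at least as good as any alternative, so it is a dominant strategy.

Yes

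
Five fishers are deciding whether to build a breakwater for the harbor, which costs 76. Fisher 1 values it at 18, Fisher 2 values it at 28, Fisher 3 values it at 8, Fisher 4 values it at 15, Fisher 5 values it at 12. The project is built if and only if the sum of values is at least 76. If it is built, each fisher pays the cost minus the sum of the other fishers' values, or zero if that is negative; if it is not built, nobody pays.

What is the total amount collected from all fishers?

56

Total value 81 ≥ cost 76, so it is built.
Fisher 1: others sum to 63; max(0, 76 - 63) = 13.
Fisher 2: others sum to 53; max(0, 76 - 53) = 23.
Fisher 3: others sum to 73; max(0, 76 - 73) = 3.
Fisher 4: others sum to 66; max(0, 76 - 66) = 10.
Fisher 5: others sum to 69; max(0, 76 - 69) = 7.
Total collected = 13 + 23 + 3 + 10 + 7 = 56.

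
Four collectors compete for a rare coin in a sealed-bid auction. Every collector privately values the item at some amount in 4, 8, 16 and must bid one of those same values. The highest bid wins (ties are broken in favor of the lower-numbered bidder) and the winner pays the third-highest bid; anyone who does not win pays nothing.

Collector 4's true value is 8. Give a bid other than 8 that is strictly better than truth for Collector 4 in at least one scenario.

16

Suppose Collector 1 bids 4, Collector 2 bids 4 and Collector 3 bids 8.
Bid 8: loses, pays 0, utility 0.
Bid 16: wins, pays 4, utility 8 - 4 = 4.
So bidding 16 beats truth here (4 > 0).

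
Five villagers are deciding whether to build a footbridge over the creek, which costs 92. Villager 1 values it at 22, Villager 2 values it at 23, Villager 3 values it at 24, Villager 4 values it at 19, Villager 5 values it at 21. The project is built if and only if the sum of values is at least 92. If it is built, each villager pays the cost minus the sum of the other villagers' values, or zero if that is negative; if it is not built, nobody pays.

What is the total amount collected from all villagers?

Total value 109 ≥ cost 92, so it is built.
Villager 1: others sum to 87; max(0, 92 - 87) = 5.
Villager 2: others sum to 86; max(0, 92 - 86) = 6.
Villager 3: others sum to 85; max(0, 92 - 85) = 7.
Villager 4: others sum to 90; max(0, 92 - 90) = 2.
Villager 5: others sum to 88; max(0, 92 - 88) = 4.
Total collected = 5 + 6 + 7 + 2 + 4 = 24.

24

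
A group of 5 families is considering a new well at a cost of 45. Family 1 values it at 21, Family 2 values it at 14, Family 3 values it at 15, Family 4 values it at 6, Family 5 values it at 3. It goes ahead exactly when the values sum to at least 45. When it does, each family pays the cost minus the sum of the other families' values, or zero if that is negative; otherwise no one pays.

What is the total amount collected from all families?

Total value 59 ≥ cost 45, so it is built.
Family 1: others sum to 38; max(0, 45 - 38) = 7.
Family 2: others sum to 45; max(0, 45 - 45) = 0.
Family 3: others sum to 44; max(0, 45 - 44) = 1.
Family 4: others sum to 53; max(0, 45 - 53) = 0.
Family 5: others sum to 56; max(0, 45 - 56) = 0.
Total collected = 7 + 0 + 1 + 0 + 0 = 8.

8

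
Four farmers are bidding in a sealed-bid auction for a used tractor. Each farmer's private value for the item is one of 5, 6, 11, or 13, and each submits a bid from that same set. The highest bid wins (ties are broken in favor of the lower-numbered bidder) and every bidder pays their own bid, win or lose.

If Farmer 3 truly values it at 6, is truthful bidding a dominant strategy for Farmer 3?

No

Consider the case where Farmer 1 bids 5, Farmer 2 bids 5 and Farmer 4 bids 11.
Truthful bid 6: loses but pays 6, utility -6.
Bid 5 instead: loses but pays 5, utility -5.
Since -5 > -6, bidding 5 is strictly better here, so truthful bidding is not dominant.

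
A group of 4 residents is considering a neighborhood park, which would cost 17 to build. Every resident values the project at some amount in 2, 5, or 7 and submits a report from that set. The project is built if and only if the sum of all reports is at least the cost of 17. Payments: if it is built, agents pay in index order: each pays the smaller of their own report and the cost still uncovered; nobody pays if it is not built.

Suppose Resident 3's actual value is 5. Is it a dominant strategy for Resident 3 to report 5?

Consider the case where Resident 1 reports 2, Resident 2 reports 7 and Resident 4 reports 7.
Truthful report 5: project built, pays 5, utility 5 - 5 = 0.
Report 2 instead: project built, pays 2, utility 5 - 2 = 3.
Since 3 > 0, reporting 2 is strictly better here, so truthful reporting is not dominant.

No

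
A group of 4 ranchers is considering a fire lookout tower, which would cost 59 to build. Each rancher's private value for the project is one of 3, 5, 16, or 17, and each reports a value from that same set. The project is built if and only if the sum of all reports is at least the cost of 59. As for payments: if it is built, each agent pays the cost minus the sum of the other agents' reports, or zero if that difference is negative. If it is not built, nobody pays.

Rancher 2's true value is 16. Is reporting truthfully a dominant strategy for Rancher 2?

Check each profile of the others' reports and compare truth against every alternative report.
Others report (17, 17, 17): truth gives 8, best alternative gives 8.
Others report (16, 17, 17): truth gives 7, best alternative gives 7.
Others report (17, 16, 17): truth gives 7, best alternative gives 7.
Others report (17, 17, 16): truth gives 7, best alternative gives 7.
Others report (16, 16, 17): truth gives 6, best alternative gives 6.
Others report (16, 17, 16): truth gives 6, best alternative gives 6.
(Remaining 58 profiles checked similarly; truth is weakly best in each.)
In every case the truthful report is at least as good as any alternative, so it is a dominant strategy.

Yes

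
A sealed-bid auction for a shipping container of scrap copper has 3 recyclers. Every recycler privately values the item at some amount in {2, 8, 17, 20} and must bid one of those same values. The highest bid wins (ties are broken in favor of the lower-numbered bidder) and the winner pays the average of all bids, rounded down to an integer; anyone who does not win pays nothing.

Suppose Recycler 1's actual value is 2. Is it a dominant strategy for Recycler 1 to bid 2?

Check each profile of the others' bids and compare truth against every alternative bid.
Others bid (8, 8): truth gives 0, best alternative gives -6.
Others bid (2, 8): truth gives 0, best alternative gives -4.
Others bid (8, 2): truth gives 0, best alternative gives -4.
Others bid (2, 2): truth gives 0, best alternative gives -2.
Others bid (2, 17): truth gives 0, best alternative gives 0.
Others bid (2, 20): truth gives 0, best alternative gives 0.
(Remaining 10 profiles checked similarly; truth is weakly best in each.)
In every case the truthful bid is at least as good as any alternative, so it is a dominant strategy.

Yes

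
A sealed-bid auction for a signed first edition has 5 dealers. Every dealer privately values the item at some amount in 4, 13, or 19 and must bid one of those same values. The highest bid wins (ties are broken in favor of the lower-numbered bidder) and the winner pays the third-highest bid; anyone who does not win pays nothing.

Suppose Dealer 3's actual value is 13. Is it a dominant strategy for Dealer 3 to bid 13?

No

Consider the case where Dealer 1 bids 4, Dealer 2 bids 4, Dealer 4 bids 4 and Dealer 5 bids 19.
Truthful bid 13: loses, pays 0, utility 0.
Bid 19 instead: wins, pays 4, utility 13 - 4 = 9.
Since 9 > 0, bidding 19 is strictly better here, so truthful bidding is not dominant.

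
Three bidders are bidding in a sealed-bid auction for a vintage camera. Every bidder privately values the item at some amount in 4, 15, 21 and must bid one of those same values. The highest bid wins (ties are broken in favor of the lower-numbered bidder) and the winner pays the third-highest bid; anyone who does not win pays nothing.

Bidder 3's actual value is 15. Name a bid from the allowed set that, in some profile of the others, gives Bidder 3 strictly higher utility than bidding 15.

Suppose Bidder 1 bids 4 and Bidder 2 bids 15.
Bid 15: loses, pays 0, utility 0.
Bid 21: wins, pays 4, utility 15 - 4 = 11.
So bidding 21 beats truth here (11 > 0).

21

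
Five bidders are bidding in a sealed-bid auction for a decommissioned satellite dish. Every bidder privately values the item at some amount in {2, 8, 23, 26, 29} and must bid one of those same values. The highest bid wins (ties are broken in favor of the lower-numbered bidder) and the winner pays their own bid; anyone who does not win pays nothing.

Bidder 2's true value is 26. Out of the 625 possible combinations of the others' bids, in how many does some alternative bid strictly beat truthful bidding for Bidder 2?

54

Others bid (2, 2, 2, 2): truth gives 0; bid 8 gives 18 > 0. Violating.
Others bid (2, 2, 2, 8): truth gives 0; bid 8 gives 18 > 0. Violating.
Others bid (2, 2, 2, 23): truth gives 0; bid 23 gives 3 > 0. Violating.
Others bid (2, 2, 8, 2): truth gives 0; bid 8 gives 18 > 0. Violating.
Others bid (2, 2, 2, 26): truth gives 0; no alternative beats it.
Others bid (2, 2, 2, 29): truth gives 0; no alternative beats it.
(Checking all 625 profiles: 54 have a profitable deviation, 571 do not.)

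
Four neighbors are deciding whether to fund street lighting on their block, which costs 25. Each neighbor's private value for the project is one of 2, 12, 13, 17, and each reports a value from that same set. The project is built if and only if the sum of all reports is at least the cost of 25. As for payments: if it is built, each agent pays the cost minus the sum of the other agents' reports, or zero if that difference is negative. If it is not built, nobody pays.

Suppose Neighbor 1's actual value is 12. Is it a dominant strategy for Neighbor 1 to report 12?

Yes

Check each profile of the others' reports and compare truth against every alternative report.
Others report (2, 12, 12): truth gives 12, best alternative gives 12.
Others report (2, 12, 13): truth gives 12, best alternative gives 12.
Others report (2, 12, 17): truth gives 12, best alternative gives 12.
Others report (2, 13, 12): truth gives 12, best alternative gives 12.
Others report (2, 13, 13): truth gives 12, best alternative gives 12.
Others report (2, 13, 17): truth gives 12, best alternative gives 12.
(Remaining 58 profiles checked similarly; truth is weakly best in each.)
In every case the truthful report is at least as good as any alternative, so it is a dominant strategy.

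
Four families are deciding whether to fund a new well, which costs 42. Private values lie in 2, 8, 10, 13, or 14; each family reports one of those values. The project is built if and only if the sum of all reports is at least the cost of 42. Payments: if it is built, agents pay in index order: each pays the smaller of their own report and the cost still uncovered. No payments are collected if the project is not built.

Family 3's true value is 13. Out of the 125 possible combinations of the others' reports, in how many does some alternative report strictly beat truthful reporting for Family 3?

44

Others report (8, 10, 14): truth gives 0; report 10 gives 3 > 0. Violating.
Others report (8, 13, 13): truth gives 0; report 8 gives 5 > 0. Violating.
Others report (8, 13, 14): truth gives 0; report 8 gives 5 > 0. Violating.
Others report (8, 14, 10): truth gives 0; report 10 gives 3 > 0. Violating.
Others report (2, 2, 2): truth gives 0; no alternative beats it.
Others report (2, 2, 8): truth gives 0; no alternative beats it.
(Checking all 125 profiles: 44 have a profitable deviation, 81 do not.)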